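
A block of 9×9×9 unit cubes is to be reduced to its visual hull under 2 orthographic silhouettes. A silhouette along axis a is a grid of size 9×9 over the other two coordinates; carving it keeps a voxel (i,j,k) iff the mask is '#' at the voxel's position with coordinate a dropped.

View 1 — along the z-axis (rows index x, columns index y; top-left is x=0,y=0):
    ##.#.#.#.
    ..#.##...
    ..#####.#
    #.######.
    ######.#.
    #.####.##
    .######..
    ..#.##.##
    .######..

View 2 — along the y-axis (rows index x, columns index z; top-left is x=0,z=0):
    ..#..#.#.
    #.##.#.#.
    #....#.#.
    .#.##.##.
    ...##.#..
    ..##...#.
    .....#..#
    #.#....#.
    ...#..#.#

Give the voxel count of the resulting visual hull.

start: 9×9×9 = 729 voxels
  1. axis=2 (XY plane), |mask|=52  ⇒  voxels=468
  2. axis=1 (XZ plane), |mask|=30  ⇒  voxels=170

|visual hull| = 170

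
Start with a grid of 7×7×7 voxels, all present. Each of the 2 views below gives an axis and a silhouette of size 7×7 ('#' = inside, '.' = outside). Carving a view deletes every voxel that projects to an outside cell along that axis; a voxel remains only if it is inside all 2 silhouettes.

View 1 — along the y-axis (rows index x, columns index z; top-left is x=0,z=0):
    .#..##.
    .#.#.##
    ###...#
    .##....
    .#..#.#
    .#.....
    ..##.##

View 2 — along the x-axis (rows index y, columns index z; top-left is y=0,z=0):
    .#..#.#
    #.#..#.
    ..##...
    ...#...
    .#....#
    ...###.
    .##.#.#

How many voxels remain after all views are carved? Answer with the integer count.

voxel count = 58

start: 7×7×7 = 343 voxels
V1 y: intersect with XZ mask (21 set) -- 147 left
V2 x: intersect with YZ mask (18 set) -- 58 left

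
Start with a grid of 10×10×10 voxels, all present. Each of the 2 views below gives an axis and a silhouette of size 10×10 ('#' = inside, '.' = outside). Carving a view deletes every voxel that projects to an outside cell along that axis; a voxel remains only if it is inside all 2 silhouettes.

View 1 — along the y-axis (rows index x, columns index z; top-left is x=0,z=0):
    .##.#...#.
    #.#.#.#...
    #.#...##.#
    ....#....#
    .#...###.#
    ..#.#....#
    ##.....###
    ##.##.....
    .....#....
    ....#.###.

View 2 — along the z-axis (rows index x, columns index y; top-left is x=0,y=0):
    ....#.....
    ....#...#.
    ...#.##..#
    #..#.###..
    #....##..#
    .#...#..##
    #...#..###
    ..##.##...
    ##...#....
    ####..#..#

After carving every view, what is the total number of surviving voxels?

full grid |V| = 1000
carve view 1 (along y, XZ-mask fill 37/100): 370 voxels remain
carve view 2 (along z, XY-mask fill 38/100): 142 voxels remain

voxel count = 142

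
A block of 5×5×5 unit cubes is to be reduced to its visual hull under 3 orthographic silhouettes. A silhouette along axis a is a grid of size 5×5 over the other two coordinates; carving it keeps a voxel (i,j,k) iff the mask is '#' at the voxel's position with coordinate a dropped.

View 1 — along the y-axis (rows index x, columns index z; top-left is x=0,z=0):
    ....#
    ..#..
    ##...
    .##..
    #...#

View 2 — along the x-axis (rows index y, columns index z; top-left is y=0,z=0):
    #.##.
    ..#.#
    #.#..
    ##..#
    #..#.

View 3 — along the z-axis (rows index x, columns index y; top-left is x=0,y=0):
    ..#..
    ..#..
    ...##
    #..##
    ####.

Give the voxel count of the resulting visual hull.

before carving: 125 voxels (5×5×5)
  1. axis=1 (XZ plane), |mask|=8  ⇒  voxels=40
  2. axis=0 (YZ plane), |mask|=12  ⇒  voxels=20
  3. axis=2 (XY plane), |mask|=11  ⇒  voxels=11

remaining voxels: 11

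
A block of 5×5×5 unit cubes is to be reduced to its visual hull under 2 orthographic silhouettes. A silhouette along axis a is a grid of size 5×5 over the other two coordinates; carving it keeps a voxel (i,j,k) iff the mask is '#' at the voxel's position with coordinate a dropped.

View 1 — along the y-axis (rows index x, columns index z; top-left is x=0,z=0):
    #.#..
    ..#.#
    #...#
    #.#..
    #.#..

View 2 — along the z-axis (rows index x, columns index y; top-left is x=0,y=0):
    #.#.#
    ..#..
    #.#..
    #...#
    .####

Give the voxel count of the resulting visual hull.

remaining voxels: 24

initial block: 5^3 = 125
[1] y-view keeps 10 columns → grid now 50
[2] z-view keeps 12 columns → grid now 24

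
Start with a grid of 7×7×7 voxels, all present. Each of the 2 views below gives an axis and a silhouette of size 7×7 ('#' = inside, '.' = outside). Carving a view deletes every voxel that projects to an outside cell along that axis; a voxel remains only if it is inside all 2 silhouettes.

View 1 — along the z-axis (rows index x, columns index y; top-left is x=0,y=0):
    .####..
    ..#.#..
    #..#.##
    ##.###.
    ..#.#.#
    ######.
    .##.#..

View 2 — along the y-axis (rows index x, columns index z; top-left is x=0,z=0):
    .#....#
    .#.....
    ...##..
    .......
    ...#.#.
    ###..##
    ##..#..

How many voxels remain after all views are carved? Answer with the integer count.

63 voxels

full grid |V| = 343
carve view 1 (along z, XY-mask fill 27/49): 189 voxels remain
carve view 2 (along y, XZ-mask fill 15/49): 63 voxels remain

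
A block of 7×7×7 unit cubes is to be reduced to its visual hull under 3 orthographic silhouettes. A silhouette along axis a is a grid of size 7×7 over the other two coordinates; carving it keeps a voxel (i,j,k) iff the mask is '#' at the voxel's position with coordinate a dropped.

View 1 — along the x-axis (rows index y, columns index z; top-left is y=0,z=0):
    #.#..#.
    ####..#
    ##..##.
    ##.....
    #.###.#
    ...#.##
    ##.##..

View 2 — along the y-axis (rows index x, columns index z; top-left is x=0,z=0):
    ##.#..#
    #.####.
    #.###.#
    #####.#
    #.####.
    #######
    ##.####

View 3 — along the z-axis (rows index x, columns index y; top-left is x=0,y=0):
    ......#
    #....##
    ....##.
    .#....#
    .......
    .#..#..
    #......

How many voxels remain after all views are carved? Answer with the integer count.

remaining voxels: 39

initial block: 7^3 = 343
after view 1 [x-axis, 26 of 49 cells solid] → remaining = 182
after view 2 [y-axis, 38 of 49 cells solid] → remaining = 146
after view 3 [z-axis, 11 of 49 cells solid] → remaining = 39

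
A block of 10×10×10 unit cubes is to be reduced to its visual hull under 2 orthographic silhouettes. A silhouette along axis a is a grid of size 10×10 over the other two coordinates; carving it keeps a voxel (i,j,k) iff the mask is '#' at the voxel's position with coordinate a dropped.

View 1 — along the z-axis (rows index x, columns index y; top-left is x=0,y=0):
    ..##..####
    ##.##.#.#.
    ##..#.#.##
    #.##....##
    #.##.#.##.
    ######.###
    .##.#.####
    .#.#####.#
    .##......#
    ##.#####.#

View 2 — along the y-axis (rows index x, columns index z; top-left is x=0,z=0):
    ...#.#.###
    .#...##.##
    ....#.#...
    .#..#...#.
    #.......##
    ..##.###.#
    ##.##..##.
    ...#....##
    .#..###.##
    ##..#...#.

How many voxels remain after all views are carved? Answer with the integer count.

initial block: 10^3 = 1000
carve view 1 (along z, XY-mask fill 63/100): 630 voxels remain
carve view 2 (along y, XZ-mask fill 43/100): 272 voxels remain

voxel count = 272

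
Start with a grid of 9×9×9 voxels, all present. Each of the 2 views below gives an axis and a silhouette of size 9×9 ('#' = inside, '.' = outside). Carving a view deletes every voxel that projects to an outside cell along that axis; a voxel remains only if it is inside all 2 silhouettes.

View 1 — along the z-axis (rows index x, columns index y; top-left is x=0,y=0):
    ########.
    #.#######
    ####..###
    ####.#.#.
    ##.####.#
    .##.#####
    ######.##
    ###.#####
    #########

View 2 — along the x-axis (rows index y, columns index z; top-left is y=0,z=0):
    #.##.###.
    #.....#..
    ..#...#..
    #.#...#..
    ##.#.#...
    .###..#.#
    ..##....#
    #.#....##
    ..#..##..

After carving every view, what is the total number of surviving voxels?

remaining voxels: 243

full grid |V| = 729
  1. axis=2 (XY plane), |mask|=68  ⇒  voxels=612
  2. axis=0 (YZ plane), |mask|=32  ⇒  voxels=243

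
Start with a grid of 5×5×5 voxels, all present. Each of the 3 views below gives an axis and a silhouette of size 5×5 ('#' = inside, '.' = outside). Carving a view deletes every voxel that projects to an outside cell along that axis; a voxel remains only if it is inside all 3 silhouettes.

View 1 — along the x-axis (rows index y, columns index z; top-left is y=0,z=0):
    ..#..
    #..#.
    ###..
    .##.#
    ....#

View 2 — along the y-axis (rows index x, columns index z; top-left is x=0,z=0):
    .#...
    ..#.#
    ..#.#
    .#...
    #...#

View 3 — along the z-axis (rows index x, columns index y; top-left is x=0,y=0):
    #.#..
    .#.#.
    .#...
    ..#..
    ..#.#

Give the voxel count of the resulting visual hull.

before carving: 125 voxels (5×5×5)
[1] x-view keeps 10 columns → grid now 50
[2] y-view keeps 8 columns → grid now 18
[3] z-view keeps 8 columns → grid now 6

|visual hull| = 6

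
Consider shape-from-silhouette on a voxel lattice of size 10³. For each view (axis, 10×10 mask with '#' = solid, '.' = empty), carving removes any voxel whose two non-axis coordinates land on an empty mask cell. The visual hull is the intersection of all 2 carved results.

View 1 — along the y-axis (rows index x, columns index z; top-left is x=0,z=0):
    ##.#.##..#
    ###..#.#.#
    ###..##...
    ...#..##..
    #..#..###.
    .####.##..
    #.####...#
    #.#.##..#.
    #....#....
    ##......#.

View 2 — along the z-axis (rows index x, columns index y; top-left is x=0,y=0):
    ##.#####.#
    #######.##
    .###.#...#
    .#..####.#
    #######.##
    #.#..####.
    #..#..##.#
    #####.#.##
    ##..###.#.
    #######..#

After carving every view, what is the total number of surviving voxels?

initial block: 10^3 = 1000
V1 y: intersect with XZ mask (47 set) -- 470 left
V2 z: intersect with XY mask (70 set) -- 332 left

|visual hull| = 332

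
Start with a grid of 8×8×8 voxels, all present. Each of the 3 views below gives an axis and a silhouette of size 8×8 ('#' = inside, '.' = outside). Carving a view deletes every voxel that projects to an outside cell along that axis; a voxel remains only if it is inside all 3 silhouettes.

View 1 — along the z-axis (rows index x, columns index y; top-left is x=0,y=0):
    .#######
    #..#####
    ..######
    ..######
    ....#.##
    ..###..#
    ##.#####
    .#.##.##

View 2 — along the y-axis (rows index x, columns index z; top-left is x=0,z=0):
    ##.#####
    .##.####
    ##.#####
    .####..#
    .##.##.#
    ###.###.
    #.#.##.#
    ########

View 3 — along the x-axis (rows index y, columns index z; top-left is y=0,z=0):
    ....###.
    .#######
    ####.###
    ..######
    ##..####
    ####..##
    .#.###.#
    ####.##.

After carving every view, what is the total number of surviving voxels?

full grid |V| = 512
  1. axis=2 (XY plane), |mask|=44  ⇒  voxels=352
  2. axis=1 (XZ plane), |mask|=49  ⇒  voxels=271
  3. axis=0 (YZ plane), |mask|=46  ⇒  voxels=200

voxel count = 200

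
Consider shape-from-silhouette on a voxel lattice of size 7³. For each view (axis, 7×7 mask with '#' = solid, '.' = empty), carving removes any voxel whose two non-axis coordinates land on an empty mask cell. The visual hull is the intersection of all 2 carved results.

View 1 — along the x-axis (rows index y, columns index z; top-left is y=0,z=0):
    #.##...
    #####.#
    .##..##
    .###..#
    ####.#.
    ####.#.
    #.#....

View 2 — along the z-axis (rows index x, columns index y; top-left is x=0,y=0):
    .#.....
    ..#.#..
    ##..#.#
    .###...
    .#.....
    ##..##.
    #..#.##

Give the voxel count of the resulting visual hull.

initial block: 7^3 = 343
V1 x: intersect with YZ mask (29 set) -- 203 left
V2 z: intersect with XY mask (19 set) -- 84 left

voxel count = 84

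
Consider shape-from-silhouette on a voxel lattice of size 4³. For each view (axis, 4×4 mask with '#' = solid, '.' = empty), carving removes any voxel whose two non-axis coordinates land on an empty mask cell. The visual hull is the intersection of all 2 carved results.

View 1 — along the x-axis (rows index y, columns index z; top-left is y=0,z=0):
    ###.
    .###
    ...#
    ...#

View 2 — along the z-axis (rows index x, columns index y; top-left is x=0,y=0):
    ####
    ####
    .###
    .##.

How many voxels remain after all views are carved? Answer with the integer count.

start: 4×4×4 = 64 voxels
carve view 1 (along x, YZ-mask fill 8/16): 32 voxels remain
carve view 2 (along z, XY-mask fill 13/16): 25 voxels remain

remaining voxels: 25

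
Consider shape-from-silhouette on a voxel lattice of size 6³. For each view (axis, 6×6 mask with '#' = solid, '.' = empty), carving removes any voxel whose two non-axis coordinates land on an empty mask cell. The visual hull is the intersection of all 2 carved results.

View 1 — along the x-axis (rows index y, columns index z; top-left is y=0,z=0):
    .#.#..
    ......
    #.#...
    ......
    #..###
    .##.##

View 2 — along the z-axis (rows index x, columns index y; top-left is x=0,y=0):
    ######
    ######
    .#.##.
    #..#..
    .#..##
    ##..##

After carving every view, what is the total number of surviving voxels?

|visual hull| = 48

before carving: 216 voxels (6×6×6)
[1] x-view keeps 12 columns → grid now 72
[2] z-view keeps 24 columns → grid now 48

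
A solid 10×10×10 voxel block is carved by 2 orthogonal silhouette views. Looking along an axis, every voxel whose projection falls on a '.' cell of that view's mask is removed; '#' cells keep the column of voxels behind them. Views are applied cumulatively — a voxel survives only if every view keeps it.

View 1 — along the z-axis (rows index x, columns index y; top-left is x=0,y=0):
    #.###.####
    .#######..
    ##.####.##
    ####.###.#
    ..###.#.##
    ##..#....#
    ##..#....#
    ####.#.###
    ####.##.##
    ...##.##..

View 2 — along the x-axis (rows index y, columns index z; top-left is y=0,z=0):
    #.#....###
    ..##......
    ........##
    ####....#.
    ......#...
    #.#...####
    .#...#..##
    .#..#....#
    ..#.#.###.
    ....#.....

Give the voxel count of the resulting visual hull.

remaining voxels: 214

initial block: 10^3 = 1000
V1 z: intersect with XY mask (65 set) -- 650 left
V2 x: intersect with YZ mask (34 set) -- 214 left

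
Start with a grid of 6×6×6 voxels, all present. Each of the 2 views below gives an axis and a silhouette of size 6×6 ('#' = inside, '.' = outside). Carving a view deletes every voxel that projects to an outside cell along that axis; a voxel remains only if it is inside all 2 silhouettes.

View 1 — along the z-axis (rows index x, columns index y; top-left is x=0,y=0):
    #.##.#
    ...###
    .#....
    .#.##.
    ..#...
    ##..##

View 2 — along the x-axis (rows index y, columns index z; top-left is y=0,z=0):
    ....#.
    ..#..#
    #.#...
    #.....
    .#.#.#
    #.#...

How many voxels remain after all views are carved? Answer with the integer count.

initial block: 6^3 = 216
  1. axis=2 (XY plane), |mask|=16  ⇒  voxels=96
  2. axis=0 (YZ plane), |mask|=11  ⇒  voxels=30

|visual hull| = 30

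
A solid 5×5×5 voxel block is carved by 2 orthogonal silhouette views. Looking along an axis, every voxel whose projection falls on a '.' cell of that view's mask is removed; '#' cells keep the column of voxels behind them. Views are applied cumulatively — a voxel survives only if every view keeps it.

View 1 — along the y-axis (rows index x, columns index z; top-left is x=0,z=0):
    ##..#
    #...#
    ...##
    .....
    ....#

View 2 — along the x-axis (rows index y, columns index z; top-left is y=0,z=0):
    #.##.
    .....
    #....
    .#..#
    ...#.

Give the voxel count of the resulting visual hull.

start: 5×5×5 = 125 voxels
carve view 1 (along y, XZ-mask fill 8/25): 40 voxels remain
carve view 2 (along x, YZ-mask fill 7/25): 11 voxels remain

11 voxels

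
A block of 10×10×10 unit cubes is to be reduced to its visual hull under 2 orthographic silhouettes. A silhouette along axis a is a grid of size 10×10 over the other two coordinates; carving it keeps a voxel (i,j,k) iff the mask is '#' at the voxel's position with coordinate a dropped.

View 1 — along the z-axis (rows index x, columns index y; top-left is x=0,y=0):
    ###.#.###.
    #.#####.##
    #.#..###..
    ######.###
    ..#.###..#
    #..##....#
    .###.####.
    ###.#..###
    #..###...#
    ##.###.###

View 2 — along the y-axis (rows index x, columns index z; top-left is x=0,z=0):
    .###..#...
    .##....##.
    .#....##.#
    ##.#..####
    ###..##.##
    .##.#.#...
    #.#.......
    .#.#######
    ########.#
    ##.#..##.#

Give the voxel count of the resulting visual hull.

voxel count = 357

full grid |V| = 1000
[1] z-view keeps 65 columns → grid now 650
[2] y-view keeps 55 columns → grid now 357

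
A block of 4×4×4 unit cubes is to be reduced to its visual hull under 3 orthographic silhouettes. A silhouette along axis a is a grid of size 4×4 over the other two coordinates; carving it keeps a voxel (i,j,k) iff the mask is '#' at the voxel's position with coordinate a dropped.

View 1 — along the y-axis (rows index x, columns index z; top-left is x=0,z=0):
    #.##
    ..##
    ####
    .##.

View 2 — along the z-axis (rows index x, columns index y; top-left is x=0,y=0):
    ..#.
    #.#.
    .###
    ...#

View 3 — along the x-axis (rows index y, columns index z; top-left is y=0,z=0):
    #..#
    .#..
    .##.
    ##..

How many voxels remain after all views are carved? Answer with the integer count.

before carving: 64 voxels (4×4×4)
  1. axis=1 (XZ plane), |mask|=11  ⇒  voxels=44
  2. axis=2 (XY plane), |mask|=7  ⇒  voxels=21
  3. axis=0 (YZ plane), |mask|=7  ⇒  voxels=9

voxel count = 9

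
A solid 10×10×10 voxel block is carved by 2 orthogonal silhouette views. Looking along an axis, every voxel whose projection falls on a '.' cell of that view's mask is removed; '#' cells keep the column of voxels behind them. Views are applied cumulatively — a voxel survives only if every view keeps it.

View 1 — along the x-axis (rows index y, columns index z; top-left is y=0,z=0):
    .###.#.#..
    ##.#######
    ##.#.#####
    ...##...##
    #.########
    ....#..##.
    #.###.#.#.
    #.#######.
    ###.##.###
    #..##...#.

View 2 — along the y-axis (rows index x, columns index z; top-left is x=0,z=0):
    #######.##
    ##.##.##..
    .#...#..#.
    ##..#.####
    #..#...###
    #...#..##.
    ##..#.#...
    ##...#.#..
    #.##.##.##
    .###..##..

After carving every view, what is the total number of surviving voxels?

start: 10×10×10 = 1000 voxels
[1] x-view keeps 64 columns → grid now 640
[2] y-view keeps 54 columns → grid now 349

|visual hull| = 349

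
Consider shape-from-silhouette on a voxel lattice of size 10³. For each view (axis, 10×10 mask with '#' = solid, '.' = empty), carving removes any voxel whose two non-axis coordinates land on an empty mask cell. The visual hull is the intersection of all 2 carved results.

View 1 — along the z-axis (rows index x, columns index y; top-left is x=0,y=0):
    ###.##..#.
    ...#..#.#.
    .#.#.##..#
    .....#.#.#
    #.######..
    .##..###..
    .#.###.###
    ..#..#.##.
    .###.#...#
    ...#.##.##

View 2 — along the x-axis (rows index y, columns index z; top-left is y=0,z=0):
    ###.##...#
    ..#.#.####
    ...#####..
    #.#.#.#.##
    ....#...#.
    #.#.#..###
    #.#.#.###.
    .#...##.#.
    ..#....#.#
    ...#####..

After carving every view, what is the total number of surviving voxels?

voxel count = 253

initial block: 10^3 = 1000
  1. axis=2 (XY plane), |mask|=50  ⇒  voxels=500
  2. axis=0 (YZ plane), |mask|=49  ⇒  voxels=253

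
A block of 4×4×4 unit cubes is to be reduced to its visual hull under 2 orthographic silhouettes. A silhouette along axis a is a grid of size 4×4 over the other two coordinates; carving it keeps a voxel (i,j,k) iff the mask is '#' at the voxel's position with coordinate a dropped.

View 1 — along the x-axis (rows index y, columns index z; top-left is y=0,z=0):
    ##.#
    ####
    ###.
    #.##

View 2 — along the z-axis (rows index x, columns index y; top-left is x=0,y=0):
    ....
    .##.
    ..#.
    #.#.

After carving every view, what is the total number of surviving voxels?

initial block: 4^3 = 64
step 1: project along x, AND mask (13/16) → |grid| = 52
step 2: project along z, AND mask (5/16) → |grid| = 16

remaining voxels: 16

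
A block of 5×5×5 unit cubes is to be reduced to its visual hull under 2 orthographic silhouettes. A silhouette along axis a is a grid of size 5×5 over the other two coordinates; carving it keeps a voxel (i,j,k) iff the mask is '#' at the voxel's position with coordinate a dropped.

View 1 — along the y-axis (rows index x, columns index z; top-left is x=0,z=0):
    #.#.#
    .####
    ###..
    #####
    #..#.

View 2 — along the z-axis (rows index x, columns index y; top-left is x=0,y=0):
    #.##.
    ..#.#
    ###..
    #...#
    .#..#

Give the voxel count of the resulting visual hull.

40 voxels

initial block: 5^3 = 125
step 1: project along y, AND mask (17/25) → |grid| = 85
step 2: project along z, AND mask (12/25) → |grid| = 40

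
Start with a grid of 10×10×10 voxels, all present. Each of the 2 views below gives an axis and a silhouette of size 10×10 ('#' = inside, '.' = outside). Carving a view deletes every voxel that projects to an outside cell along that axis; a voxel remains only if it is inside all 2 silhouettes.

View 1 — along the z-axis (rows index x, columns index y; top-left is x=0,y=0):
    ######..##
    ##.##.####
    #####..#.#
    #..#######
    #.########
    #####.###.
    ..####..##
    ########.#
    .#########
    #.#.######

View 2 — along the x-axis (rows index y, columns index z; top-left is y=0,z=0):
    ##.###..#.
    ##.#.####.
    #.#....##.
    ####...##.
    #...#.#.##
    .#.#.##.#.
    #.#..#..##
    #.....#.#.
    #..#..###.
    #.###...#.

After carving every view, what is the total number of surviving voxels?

full grid |V| = 1000
[1] z-view keeps 80 columns → grid now 800
[2] x-view keeps 51 columns → grid now 405

remaining voxels: 405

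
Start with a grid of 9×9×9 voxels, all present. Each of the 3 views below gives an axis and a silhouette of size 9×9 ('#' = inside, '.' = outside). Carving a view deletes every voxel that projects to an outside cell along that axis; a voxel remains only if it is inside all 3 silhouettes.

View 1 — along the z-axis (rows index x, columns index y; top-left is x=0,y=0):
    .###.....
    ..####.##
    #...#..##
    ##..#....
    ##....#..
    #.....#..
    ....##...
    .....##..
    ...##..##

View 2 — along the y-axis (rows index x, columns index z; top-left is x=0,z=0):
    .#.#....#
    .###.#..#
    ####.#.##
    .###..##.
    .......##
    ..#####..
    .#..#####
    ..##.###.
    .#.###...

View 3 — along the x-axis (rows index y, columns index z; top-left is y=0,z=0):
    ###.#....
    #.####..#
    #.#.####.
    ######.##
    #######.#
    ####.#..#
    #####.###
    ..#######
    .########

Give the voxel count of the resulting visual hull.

before carving: 729 voxels (9×9×9)
step 1: project along z, AND mask (29/81) → |grid| = 261
step 2: project along y, AND mask (42/81) → |grid| = 136
step 3: project along x, AND mask (61/81) → |grid| = 98

|visual hull| = 98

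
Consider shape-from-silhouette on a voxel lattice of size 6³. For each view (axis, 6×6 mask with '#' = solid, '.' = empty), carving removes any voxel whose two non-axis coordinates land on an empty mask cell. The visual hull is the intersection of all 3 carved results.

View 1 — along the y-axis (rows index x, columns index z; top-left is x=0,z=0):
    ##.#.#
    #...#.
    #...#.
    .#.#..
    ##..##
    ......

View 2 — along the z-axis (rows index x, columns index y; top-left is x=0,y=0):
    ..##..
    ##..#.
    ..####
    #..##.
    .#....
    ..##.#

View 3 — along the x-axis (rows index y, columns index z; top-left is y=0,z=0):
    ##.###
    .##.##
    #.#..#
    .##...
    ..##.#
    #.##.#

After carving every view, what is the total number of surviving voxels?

full grid |V| = 216
after view 1 [y-axis, 14 of 36 cells solid] → remaining = 84
after view 2 [z-axis, 16 of 36 cells solid] → remaining = 32
after view 3 [x-axis, 21 of 36 cells solid] → remaining = 15

|visual hull| = 15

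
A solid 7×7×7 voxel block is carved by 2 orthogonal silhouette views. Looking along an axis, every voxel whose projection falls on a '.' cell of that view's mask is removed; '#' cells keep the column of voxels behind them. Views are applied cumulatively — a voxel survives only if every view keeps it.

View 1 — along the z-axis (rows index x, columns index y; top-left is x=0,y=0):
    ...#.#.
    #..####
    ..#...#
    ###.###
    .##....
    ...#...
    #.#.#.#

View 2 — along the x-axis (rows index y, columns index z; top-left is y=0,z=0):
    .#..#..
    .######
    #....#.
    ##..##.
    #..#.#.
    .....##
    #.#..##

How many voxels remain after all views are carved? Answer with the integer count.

before carving: 343 voxels (7×7×7)
  1. axis=2 (XY plane), |mask|=22  ⇒  voxels=154
  2. axis=0 (YZ plane), |mask|=23  ⇒  voxels=69

69 voxels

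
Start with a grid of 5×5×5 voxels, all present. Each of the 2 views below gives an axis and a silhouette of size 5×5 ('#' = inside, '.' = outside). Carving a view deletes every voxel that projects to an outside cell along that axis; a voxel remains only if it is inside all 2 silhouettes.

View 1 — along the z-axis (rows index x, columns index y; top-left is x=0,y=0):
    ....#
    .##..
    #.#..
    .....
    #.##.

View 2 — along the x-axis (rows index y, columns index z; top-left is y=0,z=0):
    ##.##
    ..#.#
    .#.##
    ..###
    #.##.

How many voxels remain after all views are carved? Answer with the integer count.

remaining voxels: 25

start: 5×5×5 = 125 voxels
after view 1 [z-axis, 8 of 25 cells solid] → remaining = 40
after view 2 [x-axis, 15 of 25 cells solid] → remaining = 25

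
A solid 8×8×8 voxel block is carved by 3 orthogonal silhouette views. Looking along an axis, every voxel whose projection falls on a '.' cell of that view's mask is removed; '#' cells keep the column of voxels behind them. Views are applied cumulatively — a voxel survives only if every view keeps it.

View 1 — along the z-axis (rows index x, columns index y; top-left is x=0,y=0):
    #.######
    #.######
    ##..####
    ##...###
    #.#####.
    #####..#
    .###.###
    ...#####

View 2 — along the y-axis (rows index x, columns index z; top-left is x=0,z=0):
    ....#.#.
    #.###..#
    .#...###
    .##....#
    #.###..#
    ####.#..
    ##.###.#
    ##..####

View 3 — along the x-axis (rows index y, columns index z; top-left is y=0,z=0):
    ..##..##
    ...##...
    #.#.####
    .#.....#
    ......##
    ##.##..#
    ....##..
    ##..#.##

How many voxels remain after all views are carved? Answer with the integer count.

voxel count = 98

start: 8×8×8 = 512 voxels
step 1: project along z, AND mask (48/64) → |grid| = 384
step 2: project along y, AND mask (36/64) → |grid| = 214
step 3: project along x, AND mask (28/64) → |grid| = 98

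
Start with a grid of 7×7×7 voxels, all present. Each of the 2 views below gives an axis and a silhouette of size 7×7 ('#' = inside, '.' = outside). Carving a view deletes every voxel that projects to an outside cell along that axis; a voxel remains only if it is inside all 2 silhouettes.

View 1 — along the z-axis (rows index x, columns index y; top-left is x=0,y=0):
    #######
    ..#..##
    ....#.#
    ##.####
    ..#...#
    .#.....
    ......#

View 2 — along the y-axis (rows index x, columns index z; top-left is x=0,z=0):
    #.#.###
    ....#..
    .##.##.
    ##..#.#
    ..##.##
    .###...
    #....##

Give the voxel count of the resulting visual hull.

remaining voxels: 84

start: 7×7×7 = 343 voxels
[1] z-view keeps 22 columns → grid now 154
[2] y-view keeps 24 columns → grid now 84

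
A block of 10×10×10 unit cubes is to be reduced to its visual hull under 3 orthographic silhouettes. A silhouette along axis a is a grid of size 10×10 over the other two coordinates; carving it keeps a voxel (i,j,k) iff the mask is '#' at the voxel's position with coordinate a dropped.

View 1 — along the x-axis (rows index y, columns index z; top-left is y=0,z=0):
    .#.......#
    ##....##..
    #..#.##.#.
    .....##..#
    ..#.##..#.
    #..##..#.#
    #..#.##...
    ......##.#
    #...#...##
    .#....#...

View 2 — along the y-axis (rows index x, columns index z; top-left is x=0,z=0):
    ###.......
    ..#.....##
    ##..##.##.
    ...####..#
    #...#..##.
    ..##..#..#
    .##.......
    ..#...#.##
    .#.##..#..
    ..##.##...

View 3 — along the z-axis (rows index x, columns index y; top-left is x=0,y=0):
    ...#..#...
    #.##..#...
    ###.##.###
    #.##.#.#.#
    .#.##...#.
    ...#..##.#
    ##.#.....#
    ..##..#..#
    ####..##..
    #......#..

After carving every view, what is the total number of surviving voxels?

full grid |V| = 1000
step 1: project along x, AND mask (36/100) → |grid| = 360
step 2: project along y, AND mask (39/100) → |grid| = 134
step 3: project along z, AND mask (44/100) → |grid| = 65

voxel count = 65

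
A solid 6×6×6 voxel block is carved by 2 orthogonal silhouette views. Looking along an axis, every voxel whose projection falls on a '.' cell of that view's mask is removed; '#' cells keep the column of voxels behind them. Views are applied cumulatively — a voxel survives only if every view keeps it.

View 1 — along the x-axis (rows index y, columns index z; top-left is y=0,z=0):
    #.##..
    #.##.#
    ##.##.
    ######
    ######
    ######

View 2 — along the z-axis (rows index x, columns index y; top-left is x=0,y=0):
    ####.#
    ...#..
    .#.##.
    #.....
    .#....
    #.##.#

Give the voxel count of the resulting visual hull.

full grid |V| = 216
step 1: project along x, AND mask (29/36) → |grid| = 174
step 2: project along z, AND mask (15/36) → |grid| = 71

remaining voxels: 71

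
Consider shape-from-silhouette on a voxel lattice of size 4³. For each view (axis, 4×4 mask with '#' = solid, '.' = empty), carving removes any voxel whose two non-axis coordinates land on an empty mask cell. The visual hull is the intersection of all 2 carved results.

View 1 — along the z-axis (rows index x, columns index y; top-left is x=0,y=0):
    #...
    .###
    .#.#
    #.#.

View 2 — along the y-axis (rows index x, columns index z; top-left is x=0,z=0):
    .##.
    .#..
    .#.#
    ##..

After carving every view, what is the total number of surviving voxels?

|visual hull| = 13

full grid |V| = 64
[1] z-view keeps 8 columns → grid now 32
[2] y-view keeps 7 columns → grid now 13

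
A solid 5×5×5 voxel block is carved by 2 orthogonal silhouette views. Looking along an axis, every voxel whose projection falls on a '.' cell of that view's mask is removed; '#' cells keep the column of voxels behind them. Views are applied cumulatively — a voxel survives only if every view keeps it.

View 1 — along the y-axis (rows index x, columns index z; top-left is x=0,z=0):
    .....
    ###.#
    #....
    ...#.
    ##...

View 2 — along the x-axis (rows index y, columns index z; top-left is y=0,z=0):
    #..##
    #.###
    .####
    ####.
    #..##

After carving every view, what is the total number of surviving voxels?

28 voxels

before carving: 125 voxels (5×5×5)
[1] y-view keeps 8 columns → grid now 40
[2] x-view keeps 18 columns → grid now 28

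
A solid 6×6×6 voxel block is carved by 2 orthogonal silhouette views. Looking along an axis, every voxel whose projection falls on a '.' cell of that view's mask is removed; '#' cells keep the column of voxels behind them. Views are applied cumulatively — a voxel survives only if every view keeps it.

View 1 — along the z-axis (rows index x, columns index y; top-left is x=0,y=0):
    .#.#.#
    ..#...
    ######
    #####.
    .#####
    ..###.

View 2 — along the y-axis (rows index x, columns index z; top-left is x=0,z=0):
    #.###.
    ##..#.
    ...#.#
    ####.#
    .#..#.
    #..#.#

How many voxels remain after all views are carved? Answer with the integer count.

voxel count = 71

start: 6×6×6 = 216 voxels
step 1: project along z, AND mask (23/36) → |grid| = 138
step 2: project along y, AND mask (19/36) → |grid| = 71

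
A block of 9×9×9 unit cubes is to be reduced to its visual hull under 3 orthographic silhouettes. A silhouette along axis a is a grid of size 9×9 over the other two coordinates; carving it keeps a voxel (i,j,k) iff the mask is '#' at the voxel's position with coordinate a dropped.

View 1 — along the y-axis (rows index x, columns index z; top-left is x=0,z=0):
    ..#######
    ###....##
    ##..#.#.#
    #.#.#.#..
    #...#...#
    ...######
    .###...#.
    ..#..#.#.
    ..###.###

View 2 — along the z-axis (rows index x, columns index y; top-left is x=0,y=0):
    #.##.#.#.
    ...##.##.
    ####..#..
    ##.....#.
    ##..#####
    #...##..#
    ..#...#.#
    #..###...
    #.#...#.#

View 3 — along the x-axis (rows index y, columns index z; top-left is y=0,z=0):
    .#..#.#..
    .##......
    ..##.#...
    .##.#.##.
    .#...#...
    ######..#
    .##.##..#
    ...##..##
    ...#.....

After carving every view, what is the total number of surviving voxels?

full grid |V| = 729
carve view 1 (along y, XZ-mask fill 43/81): 387 voxels remain
carve view 2 (along z, XY-mask fill 39/81): 185 voxels remain
carve view 3 (along x, YZ-mask fill 32/81): 75 voxels remain

voxel count = 75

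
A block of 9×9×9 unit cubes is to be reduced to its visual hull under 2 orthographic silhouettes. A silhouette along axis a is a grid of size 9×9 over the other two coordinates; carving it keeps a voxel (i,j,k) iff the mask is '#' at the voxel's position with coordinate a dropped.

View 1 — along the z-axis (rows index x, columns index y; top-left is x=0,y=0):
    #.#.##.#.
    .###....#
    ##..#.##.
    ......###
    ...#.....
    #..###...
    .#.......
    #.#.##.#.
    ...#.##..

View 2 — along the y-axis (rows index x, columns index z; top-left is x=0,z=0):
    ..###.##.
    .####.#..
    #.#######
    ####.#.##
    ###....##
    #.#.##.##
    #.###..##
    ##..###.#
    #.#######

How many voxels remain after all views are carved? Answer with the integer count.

remaining voxels: 195

initial block: 9^3 = 729
V1 z: intersect with XY mask (31 set) -- 279 left
V2 y: intersect with XZ mask (56 set) -- 195 left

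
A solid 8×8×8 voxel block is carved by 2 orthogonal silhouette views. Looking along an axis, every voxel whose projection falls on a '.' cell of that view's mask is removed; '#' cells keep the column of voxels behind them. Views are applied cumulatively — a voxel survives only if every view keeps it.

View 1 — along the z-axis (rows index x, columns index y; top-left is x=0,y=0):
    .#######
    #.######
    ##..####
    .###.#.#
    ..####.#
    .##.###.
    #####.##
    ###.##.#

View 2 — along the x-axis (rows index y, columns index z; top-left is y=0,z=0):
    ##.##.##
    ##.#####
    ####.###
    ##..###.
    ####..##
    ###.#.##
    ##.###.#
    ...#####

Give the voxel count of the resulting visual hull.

voxel count = 289

initial block: 8^3 = 512
[1] z-view keeps 48 columns → grid now 384
[2] x-view keeps 48 columns → grid now 289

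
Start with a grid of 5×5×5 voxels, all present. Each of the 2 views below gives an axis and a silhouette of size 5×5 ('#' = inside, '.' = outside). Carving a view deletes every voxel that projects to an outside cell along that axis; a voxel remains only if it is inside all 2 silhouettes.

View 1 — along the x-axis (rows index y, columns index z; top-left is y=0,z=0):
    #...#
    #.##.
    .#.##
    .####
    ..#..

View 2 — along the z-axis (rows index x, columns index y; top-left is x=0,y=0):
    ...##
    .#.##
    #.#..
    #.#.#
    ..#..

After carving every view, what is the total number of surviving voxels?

27 voxels

before carving: 125 voxels (5×5×5)
[1] x-view keeps 13 columns → grid now 65
[2] z-view keeps 11 columns → grid now 27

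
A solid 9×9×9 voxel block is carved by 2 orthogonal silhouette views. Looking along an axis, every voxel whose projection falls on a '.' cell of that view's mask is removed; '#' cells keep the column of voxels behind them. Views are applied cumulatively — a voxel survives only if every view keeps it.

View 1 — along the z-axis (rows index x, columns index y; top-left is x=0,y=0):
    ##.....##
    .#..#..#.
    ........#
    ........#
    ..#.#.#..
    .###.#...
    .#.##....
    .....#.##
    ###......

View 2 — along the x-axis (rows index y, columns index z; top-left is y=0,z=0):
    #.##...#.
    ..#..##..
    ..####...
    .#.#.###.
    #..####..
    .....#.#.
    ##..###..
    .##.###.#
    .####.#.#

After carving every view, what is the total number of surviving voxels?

start: 9×9×9 = 729 voxels
  1. axis=2 (XY plane), |mask|=25  ⇒  voxels=225
  2. axis=0 (YZ plane), |mask|=40  ⇒  voxels=111

|visual hull| = 111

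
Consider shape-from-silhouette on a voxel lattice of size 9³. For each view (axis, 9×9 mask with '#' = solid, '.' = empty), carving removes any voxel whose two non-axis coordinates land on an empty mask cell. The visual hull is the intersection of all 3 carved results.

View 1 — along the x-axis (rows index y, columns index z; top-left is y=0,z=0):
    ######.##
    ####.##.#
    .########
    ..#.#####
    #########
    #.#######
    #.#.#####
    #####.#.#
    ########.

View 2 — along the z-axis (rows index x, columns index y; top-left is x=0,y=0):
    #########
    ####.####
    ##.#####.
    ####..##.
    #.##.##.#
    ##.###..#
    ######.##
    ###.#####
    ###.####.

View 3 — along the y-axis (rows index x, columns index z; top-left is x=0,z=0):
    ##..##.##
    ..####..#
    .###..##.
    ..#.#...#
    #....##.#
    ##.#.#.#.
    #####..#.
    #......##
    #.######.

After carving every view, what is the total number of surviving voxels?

270 voxels

initial block: 9^3 = 729
after view 1 [x-axis, 68 of 81 cells solid] → remaining = 612
after view 2 [z-axis, 65 of 81 cells solid] → remaining = 490
after view 3 [y-axis, 44 of 81 cells solid] → remaining = 270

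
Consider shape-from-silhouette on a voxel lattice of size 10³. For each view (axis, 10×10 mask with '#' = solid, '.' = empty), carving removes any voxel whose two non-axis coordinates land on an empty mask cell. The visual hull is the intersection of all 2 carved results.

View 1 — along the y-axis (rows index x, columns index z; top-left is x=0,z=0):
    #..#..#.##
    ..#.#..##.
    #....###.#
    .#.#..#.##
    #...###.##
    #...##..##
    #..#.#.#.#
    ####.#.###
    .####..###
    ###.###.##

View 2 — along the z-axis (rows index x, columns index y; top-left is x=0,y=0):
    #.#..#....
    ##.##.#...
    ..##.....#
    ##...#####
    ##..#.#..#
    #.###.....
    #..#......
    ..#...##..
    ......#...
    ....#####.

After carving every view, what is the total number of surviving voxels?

full grid |V| = 1000
after view 1 [y-axis, 58 of 100 cells solid] → remaining = 580
after view 2 [z-axis, 38 of 100 cells solid] → remaining = 216

216 voxels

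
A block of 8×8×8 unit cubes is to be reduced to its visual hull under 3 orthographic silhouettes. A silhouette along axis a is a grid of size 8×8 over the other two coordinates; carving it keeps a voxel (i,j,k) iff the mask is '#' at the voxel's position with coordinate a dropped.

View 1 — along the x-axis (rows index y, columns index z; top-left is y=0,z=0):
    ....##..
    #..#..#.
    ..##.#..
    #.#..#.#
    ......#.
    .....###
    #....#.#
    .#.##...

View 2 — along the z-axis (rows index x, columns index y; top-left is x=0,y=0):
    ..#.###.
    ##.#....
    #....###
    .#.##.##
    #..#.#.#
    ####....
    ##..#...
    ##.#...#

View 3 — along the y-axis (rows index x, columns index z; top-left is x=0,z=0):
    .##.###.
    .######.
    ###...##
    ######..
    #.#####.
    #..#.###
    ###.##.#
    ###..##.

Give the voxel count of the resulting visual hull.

start: 8×8×8 = 512 voxels
[1] x-view keeps 22 columns → grid now 176
[2] z-view keeps 31 columns → grid now 86
[3] y-view keeps 44 columns → grid now 55

|visual hull| = 55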